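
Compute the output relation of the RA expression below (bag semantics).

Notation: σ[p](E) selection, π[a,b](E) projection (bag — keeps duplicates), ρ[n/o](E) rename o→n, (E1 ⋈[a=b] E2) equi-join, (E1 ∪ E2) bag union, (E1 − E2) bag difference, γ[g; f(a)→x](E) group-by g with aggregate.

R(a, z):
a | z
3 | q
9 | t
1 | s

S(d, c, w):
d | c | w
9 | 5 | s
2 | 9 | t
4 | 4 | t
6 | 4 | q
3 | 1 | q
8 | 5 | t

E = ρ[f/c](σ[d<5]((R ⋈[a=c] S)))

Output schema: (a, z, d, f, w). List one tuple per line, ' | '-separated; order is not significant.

Per-node cardinality:
  R → 3
  S → 6
  (R ⋈[a=c] S) → 2
  σ[d<5]((R ⋈[a=c] S)) → 2
  ρ[f/c](σ[d<5]((R ⋈[a=c] S))) → 2

== RESULT ==
a | z | d | f | w
1 | s | 3 | 1 | q
9 | t | 2 | 9 | t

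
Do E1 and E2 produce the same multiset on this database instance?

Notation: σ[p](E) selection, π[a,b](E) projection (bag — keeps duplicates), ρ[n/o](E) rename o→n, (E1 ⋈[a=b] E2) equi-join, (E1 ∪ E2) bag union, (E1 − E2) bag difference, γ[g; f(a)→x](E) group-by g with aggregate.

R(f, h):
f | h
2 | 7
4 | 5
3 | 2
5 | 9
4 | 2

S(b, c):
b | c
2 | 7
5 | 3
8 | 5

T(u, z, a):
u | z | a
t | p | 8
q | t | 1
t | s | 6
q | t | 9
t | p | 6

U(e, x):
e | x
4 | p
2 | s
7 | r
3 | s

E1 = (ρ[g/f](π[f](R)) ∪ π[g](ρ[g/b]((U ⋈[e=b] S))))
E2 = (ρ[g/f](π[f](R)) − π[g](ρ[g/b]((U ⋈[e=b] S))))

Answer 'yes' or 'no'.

E1 stepwise |·|:
  R → 5
  π[f](R) → 5
  ρ[g/f](π[f](R)) → 5
  U → 4
  S → 3
  (U ⋈[e=b] S) → 1
  ρ[g/b]((U ⋈[e=b] S)) → 1
  π[g](ρ[g/b]((U ⋈[e=b] S))) → 1
  (ρ[g/f](π[f](R)) ∪ π[g](ρ[g/b]((U ⋈[e=b] S)))) → 6
E2 stepwise |·|:
  R → 5
  π[f](R) → 5
  ρ[g/f](π[f](R)) → 5
  U → 4
  S → 3
  (U ⋈[e=b] S) → 1
  ρ[g/b]((U ⋈[e=b] S)) → 1
  π[g](ρ[g/b]((U ⋈[e=b] S))) → 1
  (ρ[g/f](π[f](R)) − π[g](ρ[g/b]((U ⋈[e=b] S)))) → 4

E1 result:
g
2
2
3
4
4
5
E2 result:
g
3
4
4
5
Witness: (2,) appears 2× in E1 but 0× in E2.

no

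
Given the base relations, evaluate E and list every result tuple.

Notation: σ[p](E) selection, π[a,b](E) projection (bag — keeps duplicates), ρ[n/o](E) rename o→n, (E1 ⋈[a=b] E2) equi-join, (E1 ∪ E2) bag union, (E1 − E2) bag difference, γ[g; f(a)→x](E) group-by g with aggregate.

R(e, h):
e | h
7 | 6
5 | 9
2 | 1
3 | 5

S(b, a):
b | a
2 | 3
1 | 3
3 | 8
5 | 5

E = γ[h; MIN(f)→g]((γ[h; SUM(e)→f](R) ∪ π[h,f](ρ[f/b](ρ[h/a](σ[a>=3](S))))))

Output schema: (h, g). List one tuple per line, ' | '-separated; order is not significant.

Per-node cardinality:
  R → 4
  γ[h; SUM(e)→f](R) → 4
  S → 4
  σ[a>=3](S) → 4
  ρ[h/a](σ[a>=3](S)) → 4
  ρ[f/b](ρ[h/a](σ[a>=3](S))) → 4
  π[h,f](ρ[f/b](ρ[h/a](σ[a>=3](S)))) → 4
  (γ[h; SUM(e)→f](R) ∪ π[h,f](ρ[f/b](ρ[h/a](σ[a>=3](S))))) → 8
  γ[h; MIN(f)→g]((γ[h; SUM(e)→f](R) ∪ π[h,f](ρ[f/b](ρ[h/a](σ[a>=3](S)))))) → 6

== RESULT ==
h | g
1 | 2
3 | 1
5 | 3
6 | 7
8 | 3
9 | 5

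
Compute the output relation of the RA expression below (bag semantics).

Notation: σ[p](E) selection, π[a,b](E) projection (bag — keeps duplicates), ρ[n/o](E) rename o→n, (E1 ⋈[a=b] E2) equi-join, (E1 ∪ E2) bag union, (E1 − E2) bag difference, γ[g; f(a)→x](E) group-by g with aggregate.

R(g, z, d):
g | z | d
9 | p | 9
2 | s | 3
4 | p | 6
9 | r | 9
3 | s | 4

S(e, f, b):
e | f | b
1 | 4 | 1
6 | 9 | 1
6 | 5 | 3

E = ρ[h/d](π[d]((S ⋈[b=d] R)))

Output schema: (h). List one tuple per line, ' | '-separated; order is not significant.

Per-node cardinality:
  S → 3
  R → 5
  (S ⋈[b=d] R) → 1
  π[d]((S ⋈[b=d] R)) → 1
  ρ[h/d](π[d]((S ⋈[b=d] R))) → 1

== RESULT ==
h
3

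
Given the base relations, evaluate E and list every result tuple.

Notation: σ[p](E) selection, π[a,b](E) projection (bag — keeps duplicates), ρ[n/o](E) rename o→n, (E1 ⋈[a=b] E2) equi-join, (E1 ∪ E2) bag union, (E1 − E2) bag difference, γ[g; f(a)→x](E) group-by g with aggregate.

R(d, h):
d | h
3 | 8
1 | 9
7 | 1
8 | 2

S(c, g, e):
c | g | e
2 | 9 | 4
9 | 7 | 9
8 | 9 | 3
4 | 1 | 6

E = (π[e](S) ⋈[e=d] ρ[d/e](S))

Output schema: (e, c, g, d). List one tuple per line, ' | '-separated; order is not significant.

Subexpression sizes:
  S → 4
  π[e](S) → 4
  S → 4
  ρ[d/e](S) → 4
  (π[e](S) ⋈[e=d] ρ[d/e](S)) → 4

== RESULT ==
e | c | g | d
3 | 8 | 9 | 3
4 | 2 | 9 | 4
6 | 4 | 1 | 6
9 | 9 | 7 | 9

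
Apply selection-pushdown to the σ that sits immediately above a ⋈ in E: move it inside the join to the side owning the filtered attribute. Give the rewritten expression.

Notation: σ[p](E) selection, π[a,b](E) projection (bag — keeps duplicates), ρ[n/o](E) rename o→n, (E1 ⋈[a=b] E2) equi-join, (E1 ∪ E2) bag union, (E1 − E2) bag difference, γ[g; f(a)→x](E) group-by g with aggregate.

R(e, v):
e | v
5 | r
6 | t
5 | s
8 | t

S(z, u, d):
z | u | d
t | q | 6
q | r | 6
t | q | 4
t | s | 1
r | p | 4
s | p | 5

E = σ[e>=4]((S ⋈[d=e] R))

σ filters on e, owned by the right side.
E' = (S ⋈[d=e] σ[e>=4](R))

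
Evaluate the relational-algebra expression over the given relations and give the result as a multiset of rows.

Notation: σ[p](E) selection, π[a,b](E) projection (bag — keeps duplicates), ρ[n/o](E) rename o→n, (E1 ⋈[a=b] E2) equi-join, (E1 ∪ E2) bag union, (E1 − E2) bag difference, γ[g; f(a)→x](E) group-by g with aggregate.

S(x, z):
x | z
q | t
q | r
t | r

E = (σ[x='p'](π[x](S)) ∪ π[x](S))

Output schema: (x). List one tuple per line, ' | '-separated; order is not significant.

Stepwise |·|:
  S → 3
  π[x](S) → 3
  σ[x='p'](π[x](S)) → 0
  S → 3
  π[x](S) → 3
  (σ[x='p'](π[x](S)) ∪ π[x](S)) → 3

== RESULT ==
x
q
q
t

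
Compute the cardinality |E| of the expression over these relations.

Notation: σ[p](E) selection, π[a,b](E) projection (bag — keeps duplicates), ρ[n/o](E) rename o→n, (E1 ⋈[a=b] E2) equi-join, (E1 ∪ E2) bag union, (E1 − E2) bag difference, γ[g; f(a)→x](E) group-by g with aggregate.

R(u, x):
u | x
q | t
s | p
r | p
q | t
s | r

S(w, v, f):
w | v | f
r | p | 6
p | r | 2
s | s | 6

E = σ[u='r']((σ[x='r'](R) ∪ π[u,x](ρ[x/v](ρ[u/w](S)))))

Row counts bottom-up:
  R → 5
  σ[x='r'](R) → 1
  S → 3
  ρ[u/w](S) → 3
  ρ[x/v](ρ[u/w](S)) → 3
  π[u,x](ρ[x/v](ρ[u/w](S))) → 3
  (σ[x='r'](R) ∪ π[u,x](ρ[x/v](ρ[u/w](S)))) → 4
  σ[u='r']((σ[x='r'](R) ∪ π[u,x](ρ[x/v](ρ[u/w](S))))) → 1

|E| = 1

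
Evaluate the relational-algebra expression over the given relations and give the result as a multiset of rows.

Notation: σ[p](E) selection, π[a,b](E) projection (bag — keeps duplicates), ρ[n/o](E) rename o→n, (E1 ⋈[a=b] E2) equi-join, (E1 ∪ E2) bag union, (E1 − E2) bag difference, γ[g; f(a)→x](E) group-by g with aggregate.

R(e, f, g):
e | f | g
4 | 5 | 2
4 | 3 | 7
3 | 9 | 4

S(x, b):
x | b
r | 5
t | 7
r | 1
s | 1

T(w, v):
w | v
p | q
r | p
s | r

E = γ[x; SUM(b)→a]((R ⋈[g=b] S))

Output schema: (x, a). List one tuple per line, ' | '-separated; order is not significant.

Stepwise |·|:
  R → 3
  S → 4
  (R ⋈[g=b] S) → 1
  γ[x; SUM(b)→a]((R ⋈[g=b] S)) → 1

== RESULT ==
x | a
t | 7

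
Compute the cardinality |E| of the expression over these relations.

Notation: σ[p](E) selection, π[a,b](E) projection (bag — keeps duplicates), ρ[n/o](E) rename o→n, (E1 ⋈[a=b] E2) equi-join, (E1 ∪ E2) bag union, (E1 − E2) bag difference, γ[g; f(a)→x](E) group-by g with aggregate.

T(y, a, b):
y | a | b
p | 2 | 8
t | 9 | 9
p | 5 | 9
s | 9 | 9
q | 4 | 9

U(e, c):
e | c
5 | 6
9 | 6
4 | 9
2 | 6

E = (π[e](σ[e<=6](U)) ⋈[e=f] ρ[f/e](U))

Per-node cardinality:
  U → 4
  σ[e<=6](U) → 3
  π[e](σ[e<=6](U)) → 3
  U → 4
  ρ[f/e](U) → 4
  (π[e](σ[e<=6](U)) ⋈[e=f] ρ[f/e](U)) → 3

|E| = 3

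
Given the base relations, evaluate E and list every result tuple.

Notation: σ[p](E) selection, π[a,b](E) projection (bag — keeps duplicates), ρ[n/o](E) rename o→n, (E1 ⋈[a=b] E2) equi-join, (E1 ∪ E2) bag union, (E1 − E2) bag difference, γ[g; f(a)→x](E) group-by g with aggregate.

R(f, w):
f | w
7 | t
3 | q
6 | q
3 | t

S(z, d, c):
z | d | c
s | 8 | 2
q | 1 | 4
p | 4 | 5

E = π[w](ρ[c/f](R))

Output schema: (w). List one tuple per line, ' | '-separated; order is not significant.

Subexpression sizes:
  R → 4
  ρ[c/f](R) → 4
  π[w](ρ[c/f](R)) → 4

== RESULT ==
w
q
q
t
t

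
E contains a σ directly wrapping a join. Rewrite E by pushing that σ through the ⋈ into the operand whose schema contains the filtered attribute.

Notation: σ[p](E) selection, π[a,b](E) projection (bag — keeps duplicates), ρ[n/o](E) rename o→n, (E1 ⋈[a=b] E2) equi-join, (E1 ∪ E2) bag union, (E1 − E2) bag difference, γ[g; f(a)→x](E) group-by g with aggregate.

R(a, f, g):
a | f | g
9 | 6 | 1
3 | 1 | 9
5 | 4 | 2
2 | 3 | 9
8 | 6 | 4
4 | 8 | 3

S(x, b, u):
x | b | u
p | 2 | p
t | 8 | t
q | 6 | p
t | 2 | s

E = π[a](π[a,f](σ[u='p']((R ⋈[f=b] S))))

σ filters on u, owned by the right side.
E' = π[a](π[a,f]((R ⋈[f=b] σ[u='p'](S))))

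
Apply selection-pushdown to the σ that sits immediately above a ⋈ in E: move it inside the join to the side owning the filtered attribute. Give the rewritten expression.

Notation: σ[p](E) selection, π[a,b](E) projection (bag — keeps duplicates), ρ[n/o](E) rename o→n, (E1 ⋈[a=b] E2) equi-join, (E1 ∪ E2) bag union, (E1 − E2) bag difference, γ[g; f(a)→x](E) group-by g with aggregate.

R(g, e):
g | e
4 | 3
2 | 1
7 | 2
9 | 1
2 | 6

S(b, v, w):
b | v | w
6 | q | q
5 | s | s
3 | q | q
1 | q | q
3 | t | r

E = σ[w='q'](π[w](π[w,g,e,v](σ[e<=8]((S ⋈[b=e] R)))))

σ filters on e, owned by the right side.
E' = σ[w='q'](π[w](π[w,g,e,v]((S ⋈[b=e] σ[e<=8](R)))))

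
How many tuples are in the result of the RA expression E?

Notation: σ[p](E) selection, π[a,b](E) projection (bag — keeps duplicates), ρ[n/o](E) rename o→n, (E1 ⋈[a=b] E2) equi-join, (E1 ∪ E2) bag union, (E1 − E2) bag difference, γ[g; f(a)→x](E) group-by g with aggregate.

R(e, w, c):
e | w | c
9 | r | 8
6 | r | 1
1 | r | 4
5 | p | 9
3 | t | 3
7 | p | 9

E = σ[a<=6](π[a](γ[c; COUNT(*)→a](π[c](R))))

Row counts bottom-up:
  R → 6
  π[c](R) → 6
  γ[c; COUNT(*)→a](π[c](R)) → 5
  π[a](γ[c; COUNT(*)→a](π[c](R))) → 5
  σ[a<=6](π[a](γ[c; COUNT(*)→a](π[c](R)))) → 5

|E| = 5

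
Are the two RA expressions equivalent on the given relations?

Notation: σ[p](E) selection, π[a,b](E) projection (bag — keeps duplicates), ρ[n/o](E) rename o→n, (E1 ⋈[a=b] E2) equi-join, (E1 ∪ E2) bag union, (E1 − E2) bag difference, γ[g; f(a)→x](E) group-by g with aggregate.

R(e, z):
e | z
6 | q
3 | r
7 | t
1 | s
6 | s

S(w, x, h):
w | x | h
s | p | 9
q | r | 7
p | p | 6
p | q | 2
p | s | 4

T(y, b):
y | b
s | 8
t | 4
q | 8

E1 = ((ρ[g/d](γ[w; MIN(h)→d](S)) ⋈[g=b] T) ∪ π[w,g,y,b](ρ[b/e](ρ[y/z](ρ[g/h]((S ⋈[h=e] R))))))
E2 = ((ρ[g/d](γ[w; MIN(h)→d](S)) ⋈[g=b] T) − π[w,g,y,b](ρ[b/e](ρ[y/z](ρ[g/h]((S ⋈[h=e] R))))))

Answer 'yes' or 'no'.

E1 row counts bottom-up:
  S → 5
  γ[w; MIN(h)→d](S) → 3
  ρ[g/d](γ[w; MIN(h)→d](S)) → 3
  T → 3
  (ρ[g/d](γ[w; MIN(h)→d](S)) ⋈[g=b] T) → 0
  S → 5
  R → 5
  (S ⋈[h=e] R) → 3
  ρ[g/h]((S ⋈[h=e] R)) → 3
  ρ[y/z](ρ[g/h]((S ⋈[h=e] R))) → 3
  ρ[b/e](ρ[y/z](ρ[g/h]((S ⋈[h=e] R)))) → 3
  π[w,g,y,b](ρ[b/e](ρ[y/z](ρ[g/h]((S ⋈[h=e] R))))) → 3
  ((ρ[g/d](γ[w; MIN(h)→d](S)) ⋈[g=b] T) ∪ π[w,g,y,b](ρ[b/e](ρ[y/z](ρ[g/h]((S ⋈[h=e] R)))))) → 3
E2 row counts bottom-up:
  S → 5
  γ[w; MIN(h)→d](S) → 3
  ρ[g/d](γ[w; MIN(h)→d](S)) → 3
  T → 3
  (ρ[g/d](γ[w; MIN(h)→d](S)) ⋈[g=b] T) → 0
  S → 5
  R → 5
  (S ⋈[h=e] R) → 3
  ρ[g/h]((S ⋈[h=e] R)) → 3
  ρ[y/z](ρ[g/h]((S ⋈[h=e] R))) → 3
  ρ[b/e](ρ[y/z](ρ[g/h]((S ⋈[h=e] R)))) → 3
  π[w,g,y,b](ρ[b/e](ρ[y/z](ρ[g/h]((S ⋈[h=e] R))))) → 3
  ((ρ[g/d](γ[w; MIN(h)→d](S)) ⋈[g=b] T) − π[w,g,y,b](ρ[b/e](ρ[y/z](ρ[g/h]((S ⋈[h=e] R)))))) → 0

E1 result:
w | g | y | b
p | 6 | q | 6
p | 6 | s | 6
q | 7 | t | 7
E2 result:
w | g | y | b
(0 rows)
Witness: ('q', 7, 't', 7) appears 1× in E1 but 0× in E2.

no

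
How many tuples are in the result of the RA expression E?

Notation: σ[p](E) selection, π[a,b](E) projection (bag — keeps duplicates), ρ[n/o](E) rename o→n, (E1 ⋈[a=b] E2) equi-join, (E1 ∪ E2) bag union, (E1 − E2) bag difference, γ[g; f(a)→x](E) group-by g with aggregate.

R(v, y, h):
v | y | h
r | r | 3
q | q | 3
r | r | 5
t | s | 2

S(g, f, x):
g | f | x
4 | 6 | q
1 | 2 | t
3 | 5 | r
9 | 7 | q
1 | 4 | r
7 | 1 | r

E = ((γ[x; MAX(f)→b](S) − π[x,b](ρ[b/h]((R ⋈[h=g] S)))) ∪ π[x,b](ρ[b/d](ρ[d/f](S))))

Per-node cardinality:
  S → 6
  γ[x; MAX(f)→b](S) → 3
  R → 4
  S → 6
  (R ⋈[h=g] S) → 2
  ρ[b/h]((R ⋈[h=g] S)) → 2
  π[x,b](ρ[b/h]((R ⋈[h=g] S))) → 2
  (γ[x; MAX(f)→b](S) − π[x,b](ρ[b/h]((R ⋈[h=g] S)))) → 3
  S → 6
  ρ[d/f](S) → 6
  ρ[b/d](ρ[d/f](S)) → 6
  π[x,b](ρ[b/d](ρ[d/f](S))) → 6
  ((γ[x; MAX(f)→b](S) − π[x,b](ρ[b/h]((R ⋈[h=g] S)))) ∪ π[x,b](ρ[b/d](ρ[d/f](S)))) → 9

|E| = 9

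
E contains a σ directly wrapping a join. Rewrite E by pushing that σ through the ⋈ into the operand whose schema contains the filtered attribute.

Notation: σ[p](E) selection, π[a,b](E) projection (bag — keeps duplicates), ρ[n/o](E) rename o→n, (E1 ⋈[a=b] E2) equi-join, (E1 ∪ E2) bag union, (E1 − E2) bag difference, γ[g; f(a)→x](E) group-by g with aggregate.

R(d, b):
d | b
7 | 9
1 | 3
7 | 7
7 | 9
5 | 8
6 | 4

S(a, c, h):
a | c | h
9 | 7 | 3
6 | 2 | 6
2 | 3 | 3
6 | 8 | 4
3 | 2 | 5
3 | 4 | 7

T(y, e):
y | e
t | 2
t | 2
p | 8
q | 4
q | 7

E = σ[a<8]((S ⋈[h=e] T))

σ filters on a, owned by the left side.
E' = (σ[a<8](S) ⋈[h=e] T)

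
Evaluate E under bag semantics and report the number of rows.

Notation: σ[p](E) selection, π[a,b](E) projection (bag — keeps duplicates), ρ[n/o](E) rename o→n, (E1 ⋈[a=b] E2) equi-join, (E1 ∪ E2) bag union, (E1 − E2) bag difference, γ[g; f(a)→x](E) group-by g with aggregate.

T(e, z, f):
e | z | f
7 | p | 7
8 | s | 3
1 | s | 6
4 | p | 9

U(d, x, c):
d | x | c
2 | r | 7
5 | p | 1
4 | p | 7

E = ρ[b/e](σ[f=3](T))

Subexpression sizes:
  T → 4
  σ[f=3](T) → 1
  ρ[b/e](σ[f=3](T)) → 1

|E| = 1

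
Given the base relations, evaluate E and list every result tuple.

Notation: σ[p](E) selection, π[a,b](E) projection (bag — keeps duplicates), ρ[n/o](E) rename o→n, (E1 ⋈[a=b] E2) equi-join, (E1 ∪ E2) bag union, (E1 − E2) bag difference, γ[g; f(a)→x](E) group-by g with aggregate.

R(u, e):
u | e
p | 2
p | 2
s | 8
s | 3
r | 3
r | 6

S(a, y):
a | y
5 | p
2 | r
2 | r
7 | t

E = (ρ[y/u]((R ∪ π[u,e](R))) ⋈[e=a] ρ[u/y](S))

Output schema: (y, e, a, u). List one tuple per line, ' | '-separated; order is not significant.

Stepwise |·|:
  R → 6
  R → 6
  π[u,e](R) → 6
  (R ∪ π[u,e](R)) → 12
  ρ[y/u]((R ∪ π[u,e](R))) → 12
  S → 4
  ρ[u/y](S) → 4
  (ρ[y/u]((R ∪ π[u,e](R))) ⋈[e=a] ρ[u/y](S)) → 8

== RESULT ==
y | e | a | u
p | 2 | 2 | r
p | 2 | 2 | r
p | 2 | 2 | r
p | 2 | 2 | r
p | 2 | 2 | r
p | 2 | 2 | r
p | 2 | 2 | r
p | 2 | 2 | r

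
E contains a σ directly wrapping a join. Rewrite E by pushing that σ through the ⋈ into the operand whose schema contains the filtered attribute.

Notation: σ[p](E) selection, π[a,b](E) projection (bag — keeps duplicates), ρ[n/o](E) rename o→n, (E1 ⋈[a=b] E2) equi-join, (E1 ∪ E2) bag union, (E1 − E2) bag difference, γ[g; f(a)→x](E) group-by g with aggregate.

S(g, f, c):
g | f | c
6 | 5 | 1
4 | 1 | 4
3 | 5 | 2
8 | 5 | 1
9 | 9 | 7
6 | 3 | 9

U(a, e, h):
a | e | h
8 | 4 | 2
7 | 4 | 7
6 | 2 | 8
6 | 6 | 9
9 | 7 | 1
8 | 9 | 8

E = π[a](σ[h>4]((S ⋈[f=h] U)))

σ filters on h, owned by the right side.
E' = π[a]((S ⋈[f=h] σ[h>4](U)))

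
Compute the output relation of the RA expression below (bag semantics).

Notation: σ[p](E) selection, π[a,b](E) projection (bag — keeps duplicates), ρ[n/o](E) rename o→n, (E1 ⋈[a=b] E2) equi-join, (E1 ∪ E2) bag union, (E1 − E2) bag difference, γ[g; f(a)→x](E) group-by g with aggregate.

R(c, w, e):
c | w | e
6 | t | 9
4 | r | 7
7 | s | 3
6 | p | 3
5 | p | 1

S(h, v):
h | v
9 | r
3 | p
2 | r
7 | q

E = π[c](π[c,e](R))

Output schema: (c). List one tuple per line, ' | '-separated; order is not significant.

Row counts bottom-up:
  R → 5
  π[c,e](R) → 5
  π[c](π[c,e](R)) → 5

== RESULT ==
c
4
5
6
6
7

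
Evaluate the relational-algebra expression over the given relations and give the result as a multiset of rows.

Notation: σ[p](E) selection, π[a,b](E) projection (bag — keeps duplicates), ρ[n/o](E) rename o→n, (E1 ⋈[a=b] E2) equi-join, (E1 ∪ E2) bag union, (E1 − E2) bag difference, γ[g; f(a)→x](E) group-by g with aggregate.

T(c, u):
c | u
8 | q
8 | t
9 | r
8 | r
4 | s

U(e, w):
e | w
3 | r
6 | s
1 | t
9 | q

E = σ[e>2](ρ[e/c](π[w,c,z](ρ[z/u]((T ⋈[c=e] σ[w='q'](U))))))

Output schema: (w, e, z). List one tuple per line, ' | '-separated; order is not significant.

Stepwise |·|:
  T → 5
  U → 4
  σ[w='q'](U) → 1
  (T ⋈[c=e] σ[w='q'](U)) → 1
  ρ[z/u]((T ⋈[c=e] σ[w='q'](U))) → 1
  π[w,c,z](ρ[z/u]((T ⋈[c=e] σ[w='q'](U)))) → 1
  ρ[e/c](π[w,c,z](ρ[z/u]((T ⋈[c=e] σ[w='q'](U))))) → 1
  σ[e>2](ρ[e/c](π[w,c,z](ρ[z/u]((T ⋈[c=e] σ[w='q'](U)))))) → 1

== RESULT ==
w | e | z
q | 9 | r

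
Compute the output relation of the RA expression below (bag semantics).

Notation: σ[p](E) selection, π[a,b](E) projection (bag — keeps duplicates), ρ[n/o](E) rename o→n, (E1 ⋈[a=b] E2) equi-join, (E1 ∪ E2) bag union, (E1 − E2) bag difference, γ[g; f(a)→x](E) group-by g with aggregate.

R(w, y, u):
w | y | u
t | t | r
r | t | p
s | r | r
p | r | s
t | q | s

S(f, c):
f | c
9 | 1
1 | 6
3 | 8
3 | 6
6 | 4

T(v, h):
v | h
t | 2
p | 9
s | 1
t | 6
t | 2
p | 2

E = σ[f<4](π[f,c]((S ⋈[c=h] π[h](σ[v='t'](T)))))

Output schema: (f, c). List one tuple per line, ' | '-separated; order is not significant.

Subexpression sizes:
  S → 5
  T → 6
  σ[v='t'](T) → 3
  π[h](σ[v='t'](T)) → 3
  (S ⋈[c=h] π[h](σ[v='t'](T))) → 2
  π[f,c]((S ⋈[c=h] π[h](σ[v='t'](T)))) → 2
  σ[f<4](π[f,c]((S ⋈[c=h] π[h](σ[v='t'](T))))) → 2

== RESULT ==
f | c
1 | 6
3 | 6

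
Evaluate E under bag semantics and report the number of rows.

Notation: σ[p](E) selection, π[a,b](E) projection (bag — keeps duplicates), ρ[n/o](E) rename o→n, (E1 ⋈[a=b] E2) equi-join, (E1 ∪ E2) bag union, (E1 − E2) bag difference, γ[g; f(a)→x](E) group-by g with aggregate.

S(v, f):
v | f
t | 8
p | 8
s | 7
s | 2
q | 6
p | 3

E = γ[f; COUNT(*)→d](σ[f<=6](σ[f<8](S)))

Per-node cardinality:
  S → 6
  σ[f<8](S) → 4
  σ[f<=6](σ[f<8](S)) → 3
  γ[f; COUNT(*)→d](σ[f<=6](σ[f<8](S))) → 3

|E| = 3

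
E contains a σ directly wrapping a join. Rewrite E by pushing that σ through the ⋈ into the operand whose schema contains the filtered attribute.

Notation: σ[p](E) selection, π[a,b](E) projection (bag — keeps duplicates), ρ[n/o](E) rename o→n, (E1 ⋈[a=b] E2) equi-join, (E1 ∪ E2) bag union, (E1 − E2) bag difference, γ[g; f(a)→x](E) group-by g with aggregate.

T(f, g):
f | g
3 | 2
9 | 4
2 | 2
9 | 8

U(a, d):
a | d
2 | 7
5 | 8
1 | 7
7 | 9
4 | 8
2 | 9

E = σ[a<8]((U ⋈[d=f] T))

σ filters on a, owned by the left side.
E' = (σ[a<8](U) ⋈[d=f] T)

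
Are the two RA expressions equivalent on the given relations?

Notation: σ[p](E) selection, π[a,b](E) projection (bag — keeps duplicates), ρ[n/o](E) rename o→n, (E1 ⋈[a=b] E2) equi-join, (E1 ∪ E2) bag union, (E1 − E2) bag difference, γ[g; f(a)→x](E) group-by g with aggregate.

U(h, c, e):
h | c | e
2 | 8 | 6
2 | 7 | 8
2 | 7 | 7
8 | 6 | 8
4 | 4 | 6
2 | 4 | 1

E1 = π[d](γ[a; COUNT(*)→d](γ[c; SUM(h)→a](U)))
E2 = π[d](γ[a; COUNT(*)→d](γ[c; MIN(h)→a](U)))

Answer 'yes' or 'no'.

E1 row counts bottom-up:
  U → 6
  γ[c; SUM(h)→a](U) → 4
  γ[a; COUNT(*)→d](γ[c; SUM(h)→a](U)) → 4
  π[d](γ[a; COUNT(*)→d](γ[c; SUM(h)→a](U))) → 4
E2 row counts bottom-up:
  U → 6
  γ[c; MIN(h)→a](U) → 4
  γ[a; COUNT(*)→d](γ[c; MIN(h)→a](U)) → 2
  π[d](γ[a; COUNT(*)→d](γ[c; MIN(h)→a](U))) → 2

E1 result:
d
1
1
1
1
E2 result:
d
1
3
Witness: (1,) appears 4× in E1 but 1× in E2.

no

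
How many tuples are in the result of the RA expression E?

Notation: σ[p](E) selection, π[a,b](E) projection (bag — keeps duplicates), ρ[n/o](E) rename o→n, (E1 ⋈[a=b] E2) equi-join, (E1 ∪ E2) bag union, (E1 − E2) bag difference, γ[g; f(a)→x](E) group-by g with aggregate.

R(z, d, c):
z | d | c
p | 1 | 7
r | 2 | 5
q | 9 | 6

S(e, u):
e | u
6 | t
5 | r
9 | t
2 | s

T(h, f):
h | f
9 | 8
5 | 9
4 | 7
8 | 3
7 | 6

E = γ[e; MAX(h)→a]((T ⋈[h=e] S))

Stepwise |·|:
  T → 5
  S → 4
  (T ⋈[h=e] S) → 2
  γ[e; MAX(h)→a]((T ⋈[h=e] S)) → 2

|E| = 2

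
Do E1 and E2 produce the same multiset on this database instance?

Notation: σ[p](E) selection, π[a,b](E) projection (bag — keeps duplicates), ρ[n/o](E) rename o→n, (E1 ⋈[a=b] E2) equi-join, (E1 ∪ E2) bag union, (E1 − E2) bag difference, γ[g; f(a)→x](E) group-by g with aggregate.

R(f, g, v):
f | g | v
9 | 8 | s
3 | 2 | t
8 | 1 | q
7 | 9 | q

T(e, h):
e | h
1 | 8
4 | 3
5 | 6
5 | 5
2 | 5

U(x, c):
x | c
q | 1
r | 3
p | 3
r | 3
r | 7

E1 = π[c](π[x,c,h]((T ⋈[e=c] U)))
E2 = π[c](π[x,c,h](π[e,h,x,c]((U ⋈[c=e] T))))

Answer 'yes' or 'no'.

E1 per-node cardinality:
  T → 5
  U → 5
  (T ⋈[e=c] U) → 1
  π[x,c,h]((T ⋈[e=c] U)) → 1
  π[c](π[x,c,h]((T ⋈[e=c] U))) → 1
E2 per-node cardinality:
  U → 5
  T → 5
  (U ⋈[c=e] T) → 1
  π[e,h,x,c]((U ⋈[c=e] T)) → 1
  π[x,c,h](π[e,h,x,c]((U ⋈[c=e] T))) → 1
  π[c](π[x,c,h](π[e,h,x,c]((U ⋈[c=e] T)))) → 1

E1 and E2 produce the same multiset:
c
1

yes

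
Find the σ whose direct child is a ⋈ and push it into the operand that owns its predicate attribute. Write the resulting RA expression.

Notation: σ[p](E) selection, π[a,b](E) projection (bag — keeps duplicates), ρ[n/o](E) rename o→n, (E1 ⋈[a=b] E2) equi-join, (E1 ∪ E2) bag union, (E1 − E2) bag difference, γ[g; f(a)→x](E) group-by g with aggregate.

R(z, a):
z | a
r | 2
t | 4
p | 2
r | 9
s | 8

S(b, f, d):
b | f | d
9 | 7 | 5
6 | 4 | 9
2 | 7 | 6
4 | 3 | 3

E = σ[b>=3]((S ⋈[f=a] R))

σ filters on b, owned by the left side.
E' = (σ[b>=3](S) ⋈[f=a] R)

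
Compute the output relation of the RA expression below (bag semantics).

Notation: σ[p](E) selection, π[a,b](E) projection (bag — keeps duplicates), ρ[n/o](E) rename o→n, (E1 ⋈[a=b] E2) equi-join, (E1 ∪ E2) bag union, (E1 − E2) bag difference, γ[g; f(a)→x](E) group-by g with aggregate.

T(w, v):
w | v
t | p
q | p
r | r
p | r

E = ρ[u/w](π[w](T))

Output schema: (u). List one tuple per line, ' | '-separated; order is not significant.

Row counts bottom-up:
  T → 4
  π[w](T) → 4
  ρ[u/w](π[w](T)) → 4

== RESULT ==
u
p
q
r
t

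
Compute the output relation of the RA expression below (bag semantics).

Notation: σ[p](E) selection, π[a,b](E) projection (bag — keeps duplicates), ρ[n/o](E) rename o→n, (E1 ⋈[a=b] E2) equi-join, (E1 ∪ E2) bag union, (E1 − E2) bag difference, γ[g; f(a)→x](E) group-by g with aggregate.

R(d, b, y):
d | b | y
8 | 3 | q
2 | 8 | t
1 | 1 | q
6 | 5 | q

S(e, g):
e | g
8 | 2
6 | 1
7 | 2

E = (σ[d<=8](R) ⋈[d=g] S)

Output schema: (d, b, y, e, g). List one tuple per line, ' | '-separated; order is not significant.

Per-node cardinality:
  R → 4
  σ[d<=8](R) → 4
  S → 3
  (σ[d<=8](R) ⋈[d=g] S) → 3

== RESULT ==
d | b | y | e | g
1 | 1 | q | 6 | 1
2 | 8 | t | 7 | 2
2 | 8 | t | 8 | 2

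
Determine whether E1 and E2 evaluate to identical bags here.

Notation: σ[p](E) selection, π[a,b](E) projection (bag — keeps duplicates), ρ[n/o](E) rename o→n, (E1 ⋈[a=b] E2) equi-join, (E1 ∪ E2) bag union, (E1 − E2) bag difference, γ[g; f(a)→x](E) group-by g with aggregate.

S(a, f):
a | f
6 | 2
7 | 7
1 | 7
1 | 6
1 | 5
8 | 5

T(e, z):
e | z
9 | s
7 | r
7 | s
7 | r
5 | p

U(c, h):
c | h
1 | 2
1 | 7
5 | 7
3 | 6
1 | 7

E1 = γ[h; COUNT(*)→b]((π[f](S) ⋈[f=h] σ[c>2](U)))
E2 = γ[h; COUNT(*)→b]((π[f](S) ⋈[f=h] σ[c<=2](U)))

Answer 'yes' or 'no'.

E1 stepwise |·|:
  S → 6
  π[f](S) → 6
  U → 5
  σ[c>2](U) → 2
  (π[f](S) ⋈[f=h] σ[c>2](U)) → 3
  γ[h; COUNT(*)→b]((π[f](S) ⋈[f=h] σ[c>2](U))) → 2
E2 stepwise |·|:
  S → 6
  π[f](S) → 6
  U → 5
  σ[c<=2](U) → 3
  (π[f](S) ⋈[f=h] σ[c<=2](U)) → 5
  γ[h; COUNT(*)→b]((π[f](S) ⋈[f=h] σ[c<=2](U))) → 2

E1 result:
h | b
6 | 1
7 | 2
E2 result:
h | b
2 | 1
7 | 4
Witness: (6, 1) appears 1× in E1 but 0× in E2.

no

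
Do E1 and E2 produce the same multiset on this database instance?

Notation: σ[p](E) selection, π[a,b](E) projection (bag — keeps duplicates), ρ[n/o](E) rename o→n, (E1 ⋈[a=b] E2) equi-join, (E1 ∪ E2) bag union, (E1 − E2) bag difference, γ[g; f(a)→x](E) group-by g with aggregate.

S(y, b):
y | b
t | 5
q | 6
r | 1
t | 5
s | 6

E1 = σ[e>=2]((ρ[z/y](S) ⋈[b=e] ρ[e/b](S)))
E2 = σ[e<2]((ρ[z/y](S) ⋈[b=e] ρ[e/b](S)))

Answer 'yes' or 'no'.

E1 row counts bottom-up:
  S → 5
  ρ[z/y](S) → 5
  S → 5
  ρ[e/b](S) → 5
  (ρ[z/y](S) ⋈[b=e] ρ[e/b](S)) → 9
  σ[e>=2]((ρ[z/y](S) ⋈[b=e] ρ[e/b](S))) → 8
E2 row counts bottom-up:
  S → 5
  ρ[z/y](S) → 5
  S → 5
  ρ[e/b](S) → 5
  (ρ[z/y](S) ⋈[b=e] ρ[e/b](S)) → 9
  σ[e<2]((ρ[z/y](S) ⋈[b=e] ρ[e/b](S))) → 1

E1 result:
z | b | y | e
q | 6 | q | 6
q | 6 | s | 6
s | 6 | q | 6
s | 6 | s | 6
t | 5 | t | 5
t | 5 | t | 5
t | 5 | t | 5
t | 5 | t | 5
E2 result:
z | b | y | e
r | 1 | r | 1
Witness: ('q', 6, 'q', 6) appears 1× in E1 but 0× in E2.

no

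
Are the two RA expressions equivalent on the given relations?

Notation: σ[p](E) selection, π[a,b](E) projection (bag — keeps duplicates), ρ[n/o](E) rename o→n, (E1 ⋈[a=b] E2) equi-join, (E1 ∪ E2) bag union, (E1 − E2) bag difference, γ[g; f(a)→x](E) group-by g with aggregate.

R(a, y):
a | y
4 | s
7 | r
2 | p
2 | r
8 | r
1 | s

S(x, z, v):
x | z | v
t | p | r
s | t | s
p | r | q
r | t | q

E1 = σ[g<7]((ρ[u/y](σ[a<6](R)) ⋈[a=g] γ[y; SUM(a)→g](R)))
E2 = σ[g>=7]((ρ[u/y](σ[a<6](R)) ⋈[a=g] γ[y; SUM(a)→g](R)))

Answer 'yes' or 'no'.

E1 row counts bottom-up:
  R → 6
  σ[a<6](R) → 4
  ρ[u/y](σ[a<6](R)) → 4
  R → 6
  γ[y; SUM(a)→g](R) → 3
  (ρ[u/y](σ[a<6](R)) ⋈[a=g] γ[y; SUM(a)→g](R)) → 2
  σ[g<7]((ρ[u/y](σ[a<6](R)) ⋈[a=g] γ[y; SUM(a)→g](R))) → 2
E2 row counts bottom-up:
  R → 6
  σ[a<6](R) → 4
  ρ[u/y](σ[a<6](R)) → 4
  R → 6
  γ[y; SUM(a)→g](R) → 3
  (ρ[u/y](σ[a<6](R)) ⋈[a=g] γ[y; SUM(a)→g](R)) → 2
  σ[g>=7]((ρ[u/y](σ[a<6](R)) ⋈[a=g] γ[y; SUM(a)→g](R))) → 0

E1 result:
a | u | y | g
2 | p | p | 2
2 | r | p | 2
E2 result:
a | u | y | g
(0 rows)
Witness: (2, 'p', 'p', 2) appears 1× in E1 but 0× in E2.

no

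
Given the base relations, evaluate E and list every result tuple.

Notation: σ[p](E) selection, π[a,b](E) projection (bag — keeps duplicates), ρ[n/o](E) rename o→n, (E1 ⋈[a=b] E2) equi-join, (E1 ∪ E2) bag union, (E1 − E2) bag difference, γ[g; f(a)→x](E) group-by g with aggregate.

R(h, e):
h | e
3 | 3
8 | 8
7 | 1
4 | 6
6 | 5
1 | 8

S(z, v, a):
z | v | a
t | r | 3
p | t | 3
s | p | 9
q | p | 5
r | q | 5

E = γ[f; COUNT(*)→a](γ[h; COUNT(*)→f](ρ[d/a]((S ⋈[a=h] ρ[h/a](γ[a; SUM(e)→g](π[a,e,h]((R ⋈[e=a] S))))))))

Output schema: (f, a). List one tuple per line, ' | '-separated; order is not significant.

Per-node cardinality:
  S → 5
  R → 6
  S → 5
  (R ⋈[e=a] S) → 4
  π[a,e,h]((R ⋈[e=a] S)) → 4
  γ[a; SUM(e)→g](π[a,e,h]((R ⋈[e=a] S))) → 2
  ρ[h/a](γ[a; SUM(e)→g](π[a,e,h]((R ⋈[e=a] S)))) → 2
  (S ⋈[a=h] ρ[h/a](γ[a; SUM(e)→g](π[a,e,h]((R ⋈[e=a] S))))) → 4
  ρ[d/a]((S ⋈[a=h] ρ[h/a](γ[a; SUM(e)→g](π[a,e,h]((R ⋈[e=a] S)))))) → 4
  γ[h; COUNT(*)→f](ρ[d/a]((S ⋈[a=h] ρ[h/a](γ[a; SUM(e)→g](π[a,e,h]((R ⋈[e=a] S))))))) → 2
  γ[f; COUNT(*)→a](γ[h; COUNT(*)→f](ρ[d/a]((S ⋈[a=h] ρ[h/a](γ[a; SUM(e)→g](π[a,e,h]((R ⋈[e=a] S)))))))) → 1

== RESULT ==
f | a
2 | 2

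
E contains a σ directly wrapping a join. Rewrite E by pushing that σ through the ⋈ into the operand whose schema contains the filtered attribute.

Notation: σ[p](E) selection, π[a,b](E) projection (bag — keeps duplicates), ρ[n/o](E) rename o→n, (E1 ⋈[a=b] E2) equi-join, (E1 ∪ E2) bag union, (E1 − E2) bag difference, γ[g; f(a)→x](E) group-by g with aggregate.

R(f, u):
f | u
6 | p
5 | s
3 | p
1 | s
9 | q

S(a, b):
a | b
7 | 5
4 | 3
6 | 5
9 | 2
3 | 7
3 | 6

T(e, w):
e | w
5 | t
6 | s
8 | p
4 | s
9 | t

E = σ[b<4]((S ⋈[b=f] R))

σ filters on b, owned by the left side.
E' = (σ[b<4](S) ⋈[b=f] R)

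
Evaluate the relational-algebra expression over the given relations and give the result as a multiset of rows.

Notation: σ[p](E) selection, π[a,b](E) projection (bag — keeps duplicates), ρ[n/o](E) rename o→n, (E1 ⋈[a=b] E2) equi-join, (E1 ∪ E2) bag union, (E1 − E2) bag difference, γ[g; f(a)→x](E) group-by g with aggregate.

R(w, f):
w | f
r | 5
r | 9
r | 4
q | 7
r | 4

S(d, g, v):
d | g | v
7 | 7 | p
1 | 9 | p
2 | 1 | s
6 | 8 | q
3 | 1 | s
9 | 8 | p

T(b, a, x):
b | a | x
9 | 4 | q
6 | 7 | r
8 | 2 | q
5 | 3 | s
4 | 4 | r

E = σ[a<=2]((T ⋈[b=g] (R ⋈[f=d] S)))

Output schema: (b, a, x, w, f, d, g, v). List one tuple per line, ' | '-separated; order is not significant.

Per-node cardinality:
  T → 5
  R → 5
  S → 6
  (R ⋈[f=d] S) → 2
  (T ⋈[b=g] (R ⋈[f=d] S)) → 1
  σ[a<=2]((T ⋈[b=g] (R ⋈[f=d] S))) → 1

== RESULT ==
b | a | x | w | f | d | g | v
8 | 2 | q | r | 9 | 9 | 8 | p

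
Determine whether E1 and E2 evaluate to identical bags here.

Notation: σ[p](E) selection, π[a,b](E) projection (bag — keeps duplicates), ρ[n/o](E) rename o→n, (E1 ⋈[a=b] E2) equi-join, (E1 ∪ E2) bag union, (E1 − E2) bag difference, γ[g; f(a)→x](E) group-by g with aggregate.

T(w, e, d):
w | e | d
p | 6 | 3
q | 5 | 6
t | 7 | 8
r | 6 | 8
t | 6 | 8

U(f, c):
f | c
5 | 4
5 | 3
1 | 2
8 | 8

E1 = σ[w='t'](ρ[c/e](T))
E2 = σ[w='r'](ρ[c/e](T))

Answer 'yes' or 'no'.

E1 row counts bottom-up:
  T → 5
  ρ[c/e](T) → 5
  σ[w='t'](ρ[c/e](T)) → 2
E2 row counts bottom-up:
  T → 5
  ρ[c/e](T) → 5
  σ[w='r'](ρ[c/e](T)) → 1

E1 result:
w | c | d
t | 6 | 8
t | 7 | 8
E2 result:
w | c | d
r | 6 | 8
Witness: ('r', 6, 8) appears 0× in E1 but 1× in E2.

no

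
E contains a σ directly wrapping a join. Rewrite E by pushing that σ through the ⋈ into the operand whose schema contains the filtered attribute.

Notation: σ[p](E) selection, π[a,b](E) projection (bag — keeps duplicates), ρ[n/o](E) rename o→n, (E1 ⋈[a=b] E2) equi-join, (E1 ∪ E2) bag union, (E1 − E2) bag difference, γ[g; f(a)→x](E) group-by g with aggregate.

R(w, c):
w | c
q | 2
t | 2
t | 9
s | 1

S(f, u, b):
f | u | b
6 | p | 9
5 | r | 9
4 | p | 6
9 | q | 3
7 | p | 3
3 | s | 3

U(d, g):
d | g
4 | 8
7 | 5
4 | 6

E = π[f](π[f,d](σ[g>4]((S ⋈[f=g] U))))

σ filters on g, owned by the right side.
E' = π[f](π[f,d]((S ⋈[f=g] σ[g>4](U))))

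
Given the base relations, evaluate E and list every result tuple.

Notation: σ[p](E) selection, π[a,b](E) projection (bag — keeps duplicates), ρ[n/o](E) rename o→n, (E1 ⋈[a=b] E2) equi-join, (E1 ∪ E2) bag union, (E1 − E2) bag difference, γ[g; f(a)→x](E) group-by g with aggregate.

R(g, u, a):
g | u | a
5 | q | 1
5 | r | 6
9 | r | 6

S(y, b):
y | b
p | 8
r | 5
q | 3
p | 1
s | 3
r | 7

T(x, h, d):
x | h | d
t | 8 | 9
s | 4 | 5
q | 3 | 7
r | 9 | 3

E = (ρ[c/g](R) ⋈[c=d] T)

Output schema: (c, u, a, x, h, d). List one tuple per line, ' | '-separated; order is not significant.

Per-node cardinality:
  R → 3
  ρ[c/g](R) → 3
  T → 4
  (ρ[c/g](R) ⋈[c=d] T) → 3

== RESULT ==
c | u | a | x | h | d
5 | q | 1 | s | 4 | 5
5 | r | 6 | s | 4 | 5
9 | r | 6 | t | 8 | 9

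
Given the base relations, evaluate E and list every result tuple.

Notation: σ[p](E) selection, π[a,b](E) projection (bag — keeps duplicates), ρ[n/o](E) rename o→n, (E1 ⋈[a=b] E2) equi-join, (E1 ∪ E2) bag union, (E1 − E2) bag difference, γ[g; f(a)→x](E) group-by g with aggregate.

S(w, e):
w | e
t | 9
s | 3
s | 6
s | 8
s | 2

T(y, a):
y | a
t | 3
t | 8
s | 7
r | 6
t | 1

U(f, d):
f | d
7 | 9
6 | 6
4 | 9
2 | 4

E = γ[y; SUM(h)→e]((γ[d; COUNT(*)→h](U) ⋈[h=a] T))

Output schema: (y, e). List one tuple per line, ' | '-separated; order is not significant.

Stepwise |·|:
  U → 4
  γ[d; COUNT(*)→h](U) → 3
  T → 5
  (γ[d; COUNT(*)→h](U) ⋈[h=a] T) → 2
  γ[y; SUM(h)→e]((γ[d; COUNT(*)→h](U) ⋈[h=a] T)) → 1

== RESULT ==
y | e
t | 2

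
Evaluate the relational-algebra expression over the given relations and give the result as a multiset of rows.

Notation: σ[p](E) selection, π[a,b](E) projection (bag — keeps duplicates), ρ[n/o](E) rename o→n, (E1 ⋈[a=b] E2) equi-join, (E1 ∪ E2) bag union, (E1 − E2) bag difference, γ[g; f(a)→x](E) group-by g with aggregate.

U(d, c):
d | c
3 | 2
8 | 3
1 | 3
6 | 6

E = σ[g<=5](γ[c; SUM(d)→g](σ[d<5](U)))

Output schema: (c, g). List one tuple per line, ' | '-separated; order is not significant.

Subexpression sizes:
  U → 4
  σ[d<5](U) → 2
  γ[c; SUM(d)→g](σ[d<5](U)) → 2
  σ[g<=5](γ[c; SUM(d)→g](σ[d<5](U))) → 2

== RESULT ==
c | g
2 | 3
3 | 1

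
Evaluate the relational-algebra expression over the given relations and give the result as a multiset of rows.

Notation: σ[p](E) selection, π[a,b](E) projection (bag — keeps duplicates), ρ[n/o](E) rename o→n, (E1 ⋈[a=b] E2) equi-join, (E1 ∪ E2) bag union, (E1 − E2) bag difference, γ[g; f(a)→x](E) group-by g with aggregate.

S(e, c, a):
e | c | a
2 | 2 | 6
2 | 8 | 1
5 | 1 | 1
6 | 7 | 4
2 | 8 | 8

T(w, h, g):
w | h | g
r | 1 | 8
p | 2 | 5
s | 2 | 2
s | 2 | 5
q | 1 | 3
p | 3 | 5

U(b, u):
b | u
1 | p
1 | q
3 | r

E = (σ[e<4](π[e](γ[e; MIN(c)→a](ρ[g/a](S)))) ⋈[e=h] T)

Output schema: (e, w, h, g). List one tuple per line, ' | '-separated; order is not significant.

Subexpression sizes:
  S → 5
  ρ[g/a](S) → 5
  γ[e; MIN(c)→a](ρ[g/a](S)) → 3
  π[e](γ[e; MIN(c)→a](ρ[g/a](S))) → 3
  σ[e<4](π[e](γ[e; MIN(c)→a](ρ[g/a](S)))) → 1
  T → 6
  (σ[e<4](π[e](γ[e; MIN(c)→a](ρ[g/a](S)))) ⋈[e=h] T) → 3

== RESULT ==
e | w | h | g
2 | p | 2 | 5
2 | s | 2 | 2
2 | s | 2 | 5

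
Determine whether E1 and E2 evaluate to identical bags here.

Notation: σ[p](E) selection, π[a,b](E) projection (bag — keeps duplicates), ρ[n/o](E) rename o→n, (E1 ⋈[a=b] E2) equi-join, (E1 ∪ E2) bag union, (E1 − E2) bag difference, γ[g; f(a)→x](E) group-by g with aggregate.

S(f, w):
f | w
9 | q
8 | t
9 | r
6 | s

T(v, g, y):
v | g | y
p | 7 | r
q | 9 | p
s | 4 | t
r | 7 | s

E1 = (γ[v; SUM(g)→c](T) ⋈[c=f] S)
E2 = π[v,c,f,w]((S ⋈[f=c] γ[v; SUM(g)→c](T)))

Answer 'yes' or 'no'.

E1 row counts bottom-up:
  T → 4
  γ[v; SUM(g)→c](T) → 4
  S → 4
  (γ[v; SUM(g)→c](T) ⋈[c=f] S) → 2
E2 row counts bottom-up:
  S → 4
  T → 4
  γ[v; SUM(g)→c](T) → 4
  (S ⋈[f=c] γ[v; SUM(g)→c](T)) → 2
  π[v,c,f,w]((S ⋈[f=c] γ[v; SUM(g)→c](T))) → 2

E1 and E2 produce the same multiset:
v | c | f | w
q | 9 | 9 | q
q | 9 | 9 | r

yes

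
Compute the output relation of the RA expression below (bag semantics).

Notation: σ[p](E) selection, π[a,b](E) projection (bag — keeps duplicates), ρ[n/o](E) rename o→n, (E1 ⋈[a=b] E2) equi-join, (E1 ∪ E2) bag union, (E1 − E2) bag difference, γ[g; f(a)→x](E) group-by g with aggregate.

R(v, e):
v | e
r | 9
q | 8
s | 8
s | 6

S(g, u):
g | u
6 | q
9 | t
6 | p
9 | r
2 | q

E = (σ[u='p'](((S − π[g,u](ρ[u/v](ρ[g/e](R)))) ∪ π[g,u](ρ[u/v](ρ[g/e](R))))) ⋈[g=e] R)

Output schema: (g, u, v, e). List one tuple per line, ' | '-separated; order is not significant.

Row counts bottom-up:
  S → 5
  R → 4
  ρ[g/e](R) → 4
  ρ[u/v](ρ[g/e](R)) → 4
  π[g,u](ρ[u/v](ρ[g/e](R))) → 4
  (S − π[g,u](ρ[u/v](ρ[g/e](R)))) → 4
  R → 4
  ρ[g/e](R) → 4
  ρ[u/v](ρ[g/e](R)) → 4
  π[g,u](ρ[u/v](ρ[g/e](R))) → 4
  ((S − π[g,u](ρ[u/v](ρ[g/e](R)))) ∪ π[g,u](ρ[u/v](ρ[g/e](R)))) → 8
  σ[u='p'](((S − π[g,u](ρ[u/v](ρ[g/e](R)))) ∪ π[g,u](ρ[u/v](ρ[g/e](R))))) → 1
  R → 4
  (σ[u='p'](((S − π[g,u](ρ[u/v](ρ[g/e](R)))) ∪ π[g,u](ρ[u/v](ρ[g/e](R))))) ⋈[g=e] R) → 1

== RESULT ==
g | u | v | e
6 | p | s | 6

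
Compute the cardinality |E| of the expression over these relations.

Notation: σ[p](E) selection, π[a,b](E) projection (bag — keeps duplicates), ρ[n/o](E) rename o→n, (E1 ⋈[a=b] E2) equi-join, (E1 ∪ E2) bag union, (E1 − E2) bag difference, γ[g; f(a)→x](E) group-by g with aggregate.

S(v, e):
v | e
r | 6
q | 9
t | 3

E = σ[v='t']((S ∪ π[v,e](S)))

Stepwise |·|:
  S → 3
  S → 3
  π[v,e](S) → 3
  (S ∪ π[v,e](S)) → 6
  σ[v='t']((S ∪ π[v,e](S))) → 2

|E| = 2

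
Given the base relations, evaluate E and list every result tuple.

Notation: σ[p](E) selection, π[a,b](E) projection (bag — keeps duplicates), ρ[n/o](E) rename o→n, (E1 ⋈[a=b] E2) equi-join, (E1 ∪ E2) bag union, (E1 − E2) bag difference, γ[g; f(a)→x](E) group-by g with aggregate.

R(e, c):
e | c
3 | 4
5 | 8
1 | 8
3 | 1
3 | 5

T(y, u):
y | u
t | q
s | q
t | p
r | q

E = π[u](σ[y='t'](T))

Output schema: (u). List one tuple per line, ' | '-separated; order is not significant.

Stepwise |·|:
  T → 4
  σ[y='t'](T) → 2
  π[u](σ[y='t'](T)) → 2

== RESULT ==
u
p
q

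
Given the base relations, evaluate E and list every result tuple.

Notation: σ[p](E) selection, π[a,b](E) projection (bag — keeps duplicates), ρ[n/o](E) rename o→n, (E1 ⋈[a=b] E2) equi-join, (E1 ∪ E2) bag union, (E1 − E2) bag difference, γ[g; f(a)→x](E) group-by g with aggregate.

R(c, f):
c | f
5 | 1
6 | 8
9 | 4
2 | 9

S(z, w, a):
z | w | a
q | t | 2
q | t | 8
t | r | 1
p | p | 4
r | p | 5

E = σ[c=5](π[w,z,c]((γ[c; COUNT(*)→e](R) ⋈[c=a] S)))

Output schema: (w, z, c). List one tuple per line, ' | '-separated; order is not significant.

Stepwise |·|:
  R → 4
  γ[c; COUNT(*)→e](R) → 4
  S → 5
  (γ[c; COUNT(*)→e](R) ⋈[c=a] S) → 2
  π[w,z,c]((γ[c; COUNT(*)→e](R) ⋈[c=a] S)) → 2
  σ[c=5](π[w,z,c]((γ[c; COUNT(*)→e](R) ⋈[c=a] S))) → 1

== RESULT ==
w | z | c
p | r | 5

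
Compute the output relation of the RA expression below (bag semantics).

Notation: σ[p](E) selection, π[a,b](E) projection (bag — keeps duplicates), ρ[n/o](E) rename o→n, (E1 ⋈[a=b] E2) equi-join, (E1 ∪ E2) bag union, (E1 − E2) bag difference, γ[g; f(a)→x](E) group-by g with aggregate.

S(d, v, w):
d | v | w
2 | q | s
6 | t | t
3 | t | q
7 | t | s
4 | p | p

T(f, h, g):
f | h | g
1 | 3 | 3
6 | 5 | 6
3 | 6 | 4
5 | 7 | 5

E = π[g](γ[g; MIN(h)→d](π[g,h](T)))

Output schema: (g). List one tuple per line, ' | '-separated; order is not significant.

Per-node cardinality:
  T → 4
  π[g,h](T) → 4
  γ[g; MIN(h)→d](π[g,h](T)) → 4
  π[g](γ[g; MIN(h)→d](π[g,h](T))) → 4

== RESULT ==
g
3
4
5
6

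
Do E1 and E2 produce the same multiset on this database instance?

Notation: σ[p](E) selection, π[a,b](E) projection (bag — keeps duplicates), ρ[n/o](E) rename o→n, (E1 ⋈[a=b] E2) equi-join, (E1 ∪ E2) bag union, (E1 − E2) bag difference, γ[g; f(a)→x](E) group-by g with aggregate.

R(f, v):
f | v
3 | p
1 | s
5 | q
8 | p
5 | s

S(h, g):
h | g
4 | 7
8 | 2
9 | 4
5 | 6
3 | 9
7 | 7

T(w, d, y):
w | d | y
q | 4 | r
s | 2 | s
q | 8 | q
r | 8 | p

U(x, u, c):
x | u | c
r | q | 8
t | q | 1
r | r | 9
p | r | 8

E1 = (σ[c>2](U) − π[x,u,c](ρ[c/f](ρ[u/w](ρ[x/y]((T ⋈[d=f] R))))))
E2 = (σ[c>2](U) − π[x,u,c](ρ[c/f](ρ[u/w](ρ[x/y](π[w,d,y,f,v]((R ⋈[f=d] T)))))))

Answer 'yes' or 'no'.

E1 row counts bottom-up:
  U → 4
  σ[c>2](U) → 3
  T → 4
  R → 5
  (T ⋈[d=f] R) → 2
  ρ[x/y]((T ⋈[d=f] R)) → 2
  ρ[u/w](ρ[x/y]((T ⋈[d=f] R))) → 2
  ρ[c/f](ρ[u/w](ρ[x/y]((T ⋈[d=f] R)))) → 2
  π[x,u,c](ρ[c/f](ρ[u/w](ρ[x/y]((T ⋈[d=f] R))))) → 2
  (σ[c>2](U) − π[x,u,c](ρ[c/f](ρ[u/w](ρ[x/y]((T ⋈[d=f] R)))))) → 2
E2 row counts bottom-up:
  U → 4
  σ[c>2](U) → 3
  R → 5
  T → 4
  (R ⋈[f=d] T) → 2
  π[w,d,y,f,v]((R ⋈[f=d] T)) → 2
  ρ[x/y](π[w,d,y,f,v]((R ⋈[f=d] T))) → 2
  ρ[u/w](ρ[x/y](π[w,d,y,f,v]((R ⋈[f=d] T)))) → 2
  ρ[c/f](ρ[u/w](ρ[x/y](π[w,d,y,f,v]((R ⋈[f=d] T))))) → 2
  π[x,u,c](ρ[c/f](ρ[u/w](ρ[x/y](π[w,d,y,f,v]((R ⋈[f=d] T)))))) → 2
  (σ[c>2](U) − π[x,u,c](ρ[c/f](ρ[u/w](ρ[x/y](π[w,d,y,f,v]((R ⋈[f=d] T))))))) → 2

E1 and E2 produce the same multiset:
x | u | c
r | q | 8
r | r | 9

yes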